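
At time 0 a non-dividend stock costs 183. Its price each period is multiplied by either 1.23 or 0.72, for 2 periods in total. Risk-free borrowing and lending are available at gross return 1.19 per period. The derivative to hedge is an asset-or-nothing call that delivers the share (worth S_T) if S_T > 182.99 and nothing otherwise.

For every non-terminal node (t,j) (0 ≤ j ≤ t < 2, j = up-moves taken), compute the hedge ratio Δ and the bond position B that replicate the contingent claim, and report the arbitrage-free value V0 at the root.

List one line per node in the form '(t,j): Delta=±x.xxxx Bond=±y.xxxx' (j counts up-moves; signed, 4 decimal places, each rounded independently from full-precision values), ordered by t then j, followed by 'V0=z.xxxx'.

(0,0): Delta=2.2973 Bond=-254.3650
(1,0): Delta=0.0000 Bond=0.0000
(1,1): Delta=2.4118 Bond=-328.4556
V0=166.0438

No-arbitrage ⇒ martingale measure with p* = (R−d)/(u−d) = 0.9216.
At expiry t=2: V(2,0)=0.0000, V(2,1)=0.0000, V(2,2)=276.8607
Node (1,0) S=131.7600: V=(p*·0.0000+(1−p*)·0.0000)/1.19=0.0000; Δ=(0.0000−0.0000)/(162.0648−94.8672)=0.0000; B=V−Δ·S=0.0000
Node (1,1) S=225.0900: V=(p*·276.8607+(1−p*)·0.0000)/1.19=214.4085; Δ=(276.8607−0.0000)/(276.8607−162.0648)=2.4118; B=V−Δ·S=-328.4556
Node (0,0) S=183.0000: V=(p*·214.4085+(1−p*)·0.0000)/1.19=166.0438; Δ=(214.4085−0.0000)/(225.0900−131.7600)=2.2973; B=V−Δ·S=-254.3650
Self-financing check: at every node Δ·S+B equals the discounted successor values.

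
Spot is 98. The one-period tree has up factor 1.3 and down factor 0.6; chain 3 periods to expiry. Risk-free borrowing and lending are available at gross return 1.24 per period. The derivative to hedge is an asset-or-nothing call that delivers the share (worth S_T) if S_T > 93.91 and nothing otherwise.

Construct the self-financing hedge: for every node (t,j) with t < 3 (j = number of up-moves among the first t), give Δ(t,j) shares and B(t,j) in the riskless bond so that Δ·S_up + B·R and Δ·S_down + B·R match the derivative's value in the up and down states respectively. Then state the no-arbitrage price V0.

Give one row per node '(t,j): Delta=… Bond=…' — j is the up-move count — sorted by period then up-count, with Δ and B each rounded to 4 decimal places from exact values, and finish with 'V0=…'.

Since d<R<u, set p* = (R−d)/(u−d) = 0.9143; price each node as the discounted p*-expectation of its children.
Terminal payoffs: V(3,0)=0.0000, V(3,1)=0.0000, V(3,2)=99.3720, V(3,3)=215.3060
  t=2,j=0: stock 35.2800 → up 45.8640 (V=0.0000), down 21.1680 (V=0.0000). Price 0.0000; hedge Δ=0.0000, bond B=0.0000.
  t=2,j=1: stock 76.4400 → up 99.3720 (V=99.3720), down 45.8640 (V=0.0000). Price 73.2697; hedge Δ=1.8571, bond B=-68.6903.
  t=2,j=2: stock 165.6200 → up 215.3060 (V=215.3060), down 99.3720 (V=99.3720). Price 165.6200; hedge Δ=1.0000, bond B=0.0000.
  t=1,j=0: stock 58.8000 → up 76.4400 (V=73.2697), down 35.2800 (V=0.0000). Price 54.0237; hedge Δ=1.7801, bond B=-50.6472.
  t=1,j=1: stock 127.4000 → up 165.6200 (V=165.6200), down 76.4400 (V=73.2697). Price 127.1809; hedge Δ=1.0355, bond B=-4.7482.
  t=0,j=0: stock 98.0000 → up 127.4000 (V=127.1809), down 58.8000 (V=54.0237). Price 97.5083; hedge Δ=1.0664, bond B=-7.0019.
The time-0 hedge costs 97.5083, which is the no-arbitrage price.

(0,0): Delta=1.0664 Bond=-7.0019
(1,0): Delta=1.7801 Bond=-50.6472
(1,1): Delta=1.0355 Bond=-4.7482
(2,0): Delta=0.0000 Bond=0.0000
(2,1): Delta=1.8571 Bond=-68.6903
(2,2): Delta=1.0000 Bond=0.0000
V0=97.5083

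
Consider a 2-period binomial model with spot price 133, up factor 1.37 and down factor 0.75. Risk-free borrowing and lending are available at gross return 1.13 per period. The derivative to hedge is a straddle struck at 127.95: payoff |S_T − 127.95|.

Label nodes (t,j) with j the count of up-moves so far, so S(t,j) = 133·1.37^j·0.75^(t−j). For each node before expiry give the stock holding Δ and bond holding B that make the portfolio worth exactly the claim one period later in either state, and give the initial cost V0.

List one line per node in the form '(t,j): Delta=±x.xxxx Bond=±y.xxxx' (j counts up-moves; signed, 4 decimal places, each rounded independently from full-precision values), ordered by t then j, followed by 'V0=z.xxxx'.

(0,0): Delta=0.5585 Bond=-29.0130
(1,0): Delta=-0.7184 Bond=94.5871
(1,1): Delta=1.0000 Bond=-113.2301
V0=45.2677

Under the risk-neutral measure, an up-move has probability p* = (R−d)/(u−d) = 0.6129 and values discount at R = 1.13.
Terminal payoffs: V(2,0)=53.1375, V(2,1)=8.7075, V(2,2)=121.6777
Node (1,0) S=99.7500: V=(p*·8.7075+(1−p*)·53.1375)/1.13=22.9258; Δ=(8.7075−53.1375)/(136.6575−74.8125)=-0.7184; B=V−Δ·S=94.5871
Node (1,1) S=182.2100: V=(p*·121.6777+(1−p*)·8.7075)/1.13=68.9799; Δ=(121.6777−8.7075)/(249.6277−136.6575)=1.0000; B=V−Δ·S=-113.2301
Node (0,0) S=133.0000: V=(p*·68.9799+(1−p*)·22.9258)/1.13=45.2677; Δ=(68.9799−22.9258)/(182.2100−99.7500)=0.5585; B=V−Δ·S=-29.0130
The time-0 hedge costs 45.2677, which is the no-arbitrage price.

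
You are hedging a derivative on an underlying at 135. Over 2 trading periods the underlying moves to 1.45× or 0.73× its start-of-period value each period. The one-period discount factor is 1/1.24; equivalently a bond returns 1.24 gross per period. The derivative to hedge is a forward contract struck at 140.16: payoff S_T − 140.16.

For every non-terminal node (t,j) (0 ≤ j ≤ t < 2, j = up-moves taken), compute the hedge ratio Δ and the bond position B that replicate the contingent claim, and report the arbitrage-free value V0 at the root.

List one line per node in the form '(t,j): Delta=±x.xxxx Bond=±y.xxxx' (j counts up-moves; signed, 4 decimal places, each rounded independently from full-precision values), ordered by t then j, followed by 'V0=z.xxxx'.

(0,0): Delta=1.0000 Bond=-91.1550
(1,0): Delta=1.0000 Bond=-113.0323
(1,1): Delta=1.0000 Bond=-113.0323
V0=43.8450

Risk-neutral probability p* = (R−d)/(u−d) = (1.24−0.73)/(1.45−0.73) = 0.7083.
At expiry t=2: V(2,0)=-68.2185, V(2,1)=2.7375, V(2,2)=143.6775
(1,0): S=98.5500. Δ = (V_up−V_dn)/(S_up−S_dn) = (2.7375−-68.2185)/(142.8975−71.9415) = 1.0000. V = [p*·2.7375 + (1−p*)·-68.2185]/1.24 = -14.4823. B = V − Δ·S = -113.0323.
(1,1): S=195.7500. Δ = (V_up−V_dn)/(S_up−S_dn) = (143.6775−2.7375)/(283.8375−142.8975) = 1.0000. V = [p*·143.6775 + (1−p*)·2.7375]/1.24 = 82.7177. B = V − Δ·S = -113.0323.
(0,0): S=135.0000. Δ = (V_up−V_dn)/(S_up−S_dn) = (82.7177−-14.4823)/(195.7500−98.5500) = 1.0000. V = [p*·82.7177 + (1−p*)·-14.4823]/1.24 = 43.8450. B = V − Δ·S = -91.1550.
The time-0 hedge costs 43.8450, which is the no-arbitrage price.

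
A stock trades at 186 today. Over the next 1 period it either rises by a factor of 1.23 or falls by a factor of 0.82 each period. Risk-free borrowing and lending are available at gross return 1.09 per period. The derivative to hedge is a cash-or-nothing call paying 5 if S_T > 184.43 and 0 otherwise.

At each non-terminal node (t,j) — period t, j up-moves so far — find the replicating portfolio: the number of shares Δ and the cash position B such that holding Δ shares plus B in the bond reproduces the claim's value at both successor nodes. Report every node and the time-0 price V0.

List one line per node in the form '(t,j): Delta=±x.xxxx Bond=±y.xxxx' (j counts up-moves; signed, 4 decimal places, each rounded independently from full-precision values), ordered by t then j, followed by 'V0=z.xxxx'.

Since d<R<u, set p* = (R−d)/(u−d) = 0.6585; price each node as the discounted p*-expectation of its children.
At expiry t=1: V(1,0)=0.0000, V(1,1)=5.0000
Node (0,0) S=186.0000: V=(p*·5.0000+(1−p*)·0.0000)/1.09=3.0208; Δ=(5.0000−0.0000)/(228.7800−152.5200)=0.0656; B=V−Δ·S=-9.1743
Self-financing check: at every node Δ·S+B equals the discounted successor values.

(0,0): Delta=0.0656 Bond=-9.1743
V0=3.0208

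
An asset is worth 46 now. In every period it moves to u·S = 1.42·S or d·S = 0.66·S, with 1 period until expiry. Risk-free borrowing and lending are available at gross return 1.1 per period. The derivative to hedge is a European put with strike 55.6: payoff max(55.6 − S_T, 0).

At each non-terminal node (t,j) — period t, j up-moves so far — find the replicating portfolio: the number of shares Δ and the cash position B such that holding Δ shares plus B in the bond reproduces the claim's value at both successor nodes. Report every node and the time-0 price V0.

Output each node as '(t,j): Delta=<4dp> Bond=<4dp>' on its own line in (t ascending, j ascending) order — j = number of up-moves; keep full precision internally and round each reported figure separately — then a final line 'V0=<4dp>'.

Risk-neutral probability p* = (R−d)/(u−d) = (1.1−0.66)/(1.42−0.66) = 0.5789.
Terminal payoffs: V(1,0)=25.2400, V(1,1)=0.0000
  t=0,j=0: stock 46.0000 → up 65.3200 (V=0.0000), down 30.3600 (V=25.2400). Price 9.6612; hedge Δ=-0.7220, bond B=42.8718.
Check: Δ(0,0)·S0 + B(0,0) = 9.6612 = V0.

(0,0): Delta=-0.7220 Bond=42.8718
V0=9.6612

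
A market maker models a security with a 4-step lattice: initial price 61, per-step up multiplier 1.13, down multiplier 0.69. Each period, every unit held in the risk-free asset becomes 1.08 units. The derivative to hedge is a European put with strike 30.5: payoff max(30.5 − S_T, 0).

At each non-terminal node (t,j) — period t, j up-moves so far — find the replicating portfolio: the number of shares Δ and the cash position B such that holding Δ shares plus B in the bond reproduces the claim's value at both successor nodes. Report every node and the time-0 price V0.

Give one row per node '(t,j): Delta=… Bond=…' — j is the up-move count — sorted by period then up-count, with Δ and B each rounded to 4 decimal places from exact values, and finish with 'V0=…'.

(0,0): Delta=-0.0084 Bond=0.5421
(1,0): Delta=-0.0785 Bond=3.5390
(1,1): Delta=-0.0029 Bond=0.2068
(2,0): Delta=-0.5771 Bond=18.3030
(2,1): Delta=-0.0395 Bond=1.9656
(2,2): Delta=0.0000 Bond=0.0000
(3,0): Delta=-1.0000 Bond=28.2407
(3,1): Delta=-0.5440 Bond=18.6808
(3,2): Delta=0.0000 Bond=0.0000
(3,3): Delta=0.0000 Bond=0.0000
V0=0.0321

Under the risk-neutral measure, an up-move has probability p* = (R−d)/(u−d) = 0.8864 and values discount at R = 1.08.
Payoff layer (t=4): V(4,0)=16.6731, V(4,1)=7.8559, V(4,2)=0.0000, V(4,3)=0.0000, V(4,4)=0.0000
Node (3,0) S=20.0390: V=(p*·7.8559+(1−p*)·16.6731)/1.08=8.2017; Δ=(7.8559−16.6731)/(22.6441−13.8269)=-1.0000; B=V−Δ·S=28.2407
Node (3,1) S=32.8176: V=(p*·0.0000+(1−p*)·7.8559)/1.08=0.8266; Δ=(0.0000−7.8559)/(37.0839−22.6441)=-0.5440; B=V−Δ·S=18.6808
Node (3,2) S=53.7447: V=(p*·0.0000+(1−p*)·0.0000)/1.08=0.0000; Δ=(0.0000−0.0000)/(60.7315−37.0839)=0.0000; B=V−Δ·S=0.0000
Node (3,3) S=88.0167: V=(p*·0.0000+(1−p*)·0.0000)/1.08=0.0000; Δ=(0.0000−0.0000)/(99.4589−60.7315)=0.0000; B=V−Δ·S=0.0000
Node (2,0) S=29.0421: V=(p*·0.8266+(1−p*)·8.2017)/1.08=1.5414; Δ=(0.8266−8.2017)/(32.8176−20.0390)=-0.5771; B=V−Δ·S=18.3030
Node (2,1) S=47.5617: V=(p*·0.0000+(1−p*)·0.8266)/1.08=0.0870; Δ=(0.0000−0.8266)/(53.7447−32.8176)=-0.0395; B=V−Δ·S=1.9656
Node (2,2) S=77.8909: V=(p*·0.0000+(1−p*)·0.0000)/1.08=0.0000; Δ=(0.0000−0.0000)/(88.0167−53.7447)=0.0000; B=V−Δ·S=0.0000
Node (1,0) S=42.0900: V=(p*·0.0870+(1−p*)·1.5414)/1.08=0.2336; Δ=(0.0870−1.5414)/(47.5617−29.0421)=-0.0785; B=V−Δ·S=3.5390
Node (1,1) S=68.9300: V=(p*·0.0000+(1−p*)·0.0870)/1.08=0.0092; Δ=(0.0000−0.0870)/(77.8909−47.5617)=-0.0029; B=V−Δ·S=0.2068
Node (0,0) S=61.0000: V=(p*·0.0092+(1−p*)·0.2336)/1.08=0.0321; Δ=(0.0092−0.2336)/(68.9300−42.0900)=-0.0084; B=V−Δ·S=0.5421
Check: Δ(0,0)·S0 + B(0,0) = 0.0321 = V0.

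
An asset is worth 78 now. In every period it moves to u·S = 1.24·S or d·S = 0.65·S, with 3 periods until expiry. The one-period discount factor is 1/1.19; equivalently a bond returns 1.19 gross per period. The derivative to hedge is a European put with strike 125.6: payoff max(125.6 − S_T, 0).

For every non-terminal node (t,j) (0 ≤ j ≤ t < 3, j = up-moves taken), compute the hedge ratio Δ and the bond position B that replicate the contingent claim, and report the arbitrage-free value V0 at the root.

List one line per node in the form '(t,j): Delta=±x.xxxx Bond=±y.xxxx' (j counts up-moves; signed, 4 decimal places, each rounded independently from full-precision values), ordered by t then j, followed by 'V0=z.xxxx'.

(0,0): Delta=-0.7029 Bond=61.8732
(1,0): Delta=-1.0000 Bond=88.6943
(1,1): Delta=-0.6884 Bond=72.2341
(2,0): Delta=-1.0000 Bond=105.5462
(2,1): Delta=-1.0000 Bond=105.5462
(2,2): Delta=-0.6733 Bond=84.1449
V0=7.0505

No-arbitrage ⇒ martingale measure with p* = (R−d)/(u−d) = 0.9153.
Terminal values V(3,·): V(3,0)=104.1792, V(3,1)=84.7358, V(3,2)=47.6437, V(3,3)=0.0000
(2,0): S=32.9550. Δ = (V_up−V_dn)/(S_up−S_dn) = (84.7358−104.1792)/(40.8642−21.4208) = -1.0000. V = [p*·84.7358 + (1−p*)·104.1792]/1.19 = 72.5912. B = V − Δ·S = 105.5462.
(2,1): S=62.8680. Δ = (V_up−V_dn)/(S_up−S_dn) = (47.6437−84.7358)/(77.9563−40.8642) = -1.0000. V = [p*·47.6437 + (1−p*)·84.7358]/1.19 = 42.6782. B = V − Δ·S = 105.5462.
(2,2): S=119.9328. Δ = (V_up−V_dn)/(S_up−S_dn) = (0.0000−47.6437)/(148.7167−77.9563) = -0.6733. V = [p*·0.0000 + (1−p*)·47.6437]/1.19 = 3.3929. B = V − Δ·S = 84.1449.
(1,0): S=50.7000. Δ = (V_up−V_dn)/(S_up−S_dn) = (42.6782−72.5912)/(62.8680−32.9550) = -1.0000. V = [p*·42.6782 + (1−p*)·72.5912]/1.19 = 37.9943. B = V − Δ·S = 88.6943.
(1,1): S=96.7200. Δ = (V_up−V_dn)/(S_up−S_dn) = (3.3929−42.6782)/(119.9328−62.8680) = -0.6884. V = [p*·3.3929 + (1−p*)·42.6782]/1.19 = 5.6489. B = V − Δ·S = 72.2341.
(0,0): S=78.0000. Δ = (V_up−V_dn)/(S_up−S_dn) = (5.6489−37.9943)/(96.7200−50.7000) = -0.7029. V = [p*·5.6489 + (1−p*)·37.9943]/1.19 = 7.0505. B = V − Δ·S = 61.8732.
The time-0 hedge costs 7.0505, which is the no-arbitrage price.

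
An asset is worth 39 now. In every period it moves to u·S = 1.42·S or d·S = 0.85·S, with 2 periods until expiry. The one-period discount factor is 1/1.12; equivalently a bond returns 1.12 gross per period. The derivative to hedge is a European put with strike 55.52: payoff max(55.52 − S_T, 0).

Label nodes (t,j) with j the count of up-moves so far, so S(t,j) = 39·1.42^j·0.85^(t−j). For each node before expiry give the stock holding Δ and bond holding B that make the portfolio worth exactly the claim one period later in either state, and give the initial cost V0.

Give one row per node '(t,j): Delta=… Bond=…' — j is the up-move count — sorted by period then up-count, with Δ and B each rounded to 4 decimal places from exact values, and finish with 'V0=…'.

(0,0): Delta=-0.5601 Bond=31.2412
(1,0): Delta=-1.0000 Bond=49.5714
(1,1): Delta=-0.2676 Bond=18.7888
V0=9.3956

The replicating-portfolio and risk-neutral prices coincide; use p* = (1.12−0.85)/(1.42−0.85) = 0.4737 for the latter.
At expiry t=2: V(2,0)=27.3425, V(2,1)=8.4470, V(2,2)=0.0000
  t=1,j=0: stock 33.1500 → up 47.0730 (V=8.4470), down 28.1775 (V=27.3425). Price 16.4214; hedge Δ=-1.0000, bond B=49.5714.
  t=1,j=1: stock 55.3800 → up 78.6396 (V=0.0000), down 47.0730 (V=8.4470). Price 3.9695; hedge Δ=-0.2676, bond B=18.7888.
  t=0,j=0: stock 39.0000 → up 55.3800 (V=3.9695), down 33.1500 (V=16.4214). Price 9.3956; hedge Δ=-0.5601, bond B=31.2412.
Check: Δ(0,0)·S0 + B(0,0) = 9.3956 = V0.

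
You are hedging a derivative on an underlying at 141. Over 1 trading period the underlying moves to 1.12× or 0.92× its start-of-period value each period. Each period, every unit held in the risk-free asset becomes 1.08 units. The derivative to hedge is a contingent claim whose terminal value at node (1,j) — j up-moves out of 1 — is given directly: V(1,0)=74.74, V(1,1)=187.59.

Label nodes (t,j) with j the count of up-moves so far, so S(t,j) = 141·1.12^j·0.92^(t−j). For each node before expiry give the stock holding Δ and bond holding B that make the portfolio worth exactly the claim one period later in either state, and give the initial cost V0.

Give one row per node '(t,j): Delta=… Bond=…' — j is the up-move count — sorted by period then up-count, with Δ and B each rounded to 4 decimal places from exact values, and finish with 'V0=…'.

Under the risk-neutral measure, an up-move has probability p* = (R−d)/(u−d) = 0.8000 and values discount at R = 1.08.
Terminal values V(1,·): V(1,0)=74.7400, V(1,1)=187.5900
(0,0): S=141.0000. Δ = (V_up−V_dn)/(S_up−S_dn) = (187.5900−74.7400)/(157.9200−129.7200) = 4.0018. V = [p*·187.5900 + (1−p*)·74.7400]/1.08 = 152.7963. B = V − Δ·S = -411.4537.
Each (Δ,B) replicates both successor values, so the strategy is self-financing and V0 is arbitrage-free.

(0,0): Delta=4.0018 Bond=-411.4537
V0=152.7963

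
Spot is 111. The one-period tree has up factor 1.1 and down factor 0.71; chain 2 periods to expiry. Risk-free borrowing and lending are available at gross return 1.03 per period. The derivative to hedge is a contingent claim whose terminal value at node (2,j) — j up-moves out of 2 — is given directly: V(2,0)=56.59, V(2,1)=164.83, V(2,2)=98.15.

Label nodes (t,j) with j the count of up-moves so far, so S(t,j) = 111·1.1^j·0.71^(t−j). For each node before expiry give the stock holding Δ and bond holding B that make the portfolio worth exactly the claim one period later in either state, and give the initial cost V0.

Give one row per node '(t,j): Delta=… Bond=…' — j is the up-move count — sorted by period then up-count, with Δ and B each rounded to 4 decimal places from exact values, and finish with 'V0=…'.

Under the risk-neutral measure, an up-move has probability p* = (R−d)/(u−d) = 0.8205 and values discount at R = 1.03.
Terminal payoffs: V(2,0)=56.5900, V(2,1)=164.8300, V(2,2)=98.1500
(1,0): S=78.8100. Δ = (V_up−V_dn)/(S_up−S_dn) = (164.8300−56.5900)/(86.6910−55.9551) = 3.5216. V = [p*·164.8300 + (1−p*)·56.5900]/1.03 = 141.1673. B = V − Δ·S = -136.3712.
(1,1): S=122.1000. Δ = (V_up−V_dn)/(S_up−S_dn) = (98.1500−164.8300)/(134.3100−86.6910) = -1.4003. V = [p*·98.1500 + (1−p*)·164.8300]/1.03 = 106.9109. B = V − Δ·S = 277.8852.
(0,0): S=111.0000. Δ = (V_up−V_dn)/(S_up−S_dn) = (106.9109−141.1673)/(122.1000−78.8100) = -0.7913. V = [p*·106.9109 + (1−p*)·141.1673]/1.03 = 109.7665. B = V − Δ·S = 197.6034.
Check: Δ(0,0)·S0 + B(0,0) = 109.7665 = V0.

(0,0): Delta=-0.7913 Bond=197.6034
(1,0): Delta=3.5216 Bond=-136.3712
(1,1): Delta=-1.4003 Bond=277.8852
V0=109.7665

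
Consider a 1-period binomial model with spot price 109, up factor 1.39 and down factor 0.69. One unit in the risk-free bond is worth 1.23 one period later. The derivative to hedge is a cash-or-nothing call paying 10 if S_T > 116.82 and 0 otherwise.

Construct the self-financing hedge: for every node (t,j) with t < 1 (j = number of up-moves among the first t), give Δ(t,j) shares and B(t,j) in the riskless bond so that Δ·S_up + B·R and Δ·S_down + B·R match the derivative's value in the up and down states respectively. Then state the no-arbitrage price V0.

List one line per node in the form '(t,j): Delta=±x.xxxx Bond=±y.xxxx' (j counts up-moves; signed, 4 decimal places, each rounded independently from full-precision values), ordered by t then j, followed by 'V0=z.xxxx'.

(0,0): Delta=0.1311 Bond=-8.0139
V0=6.2718

Under the risk-neutral measure, an up-move has probability p* = (R−d)/(u−d) = 0.7714 and values discount at R = 1.23.
At expiry t=1: V(1,0)=0.0000, V(1,1)=10.0000
  t=0,j=0: stock 109.0000 → up 151.5100 (V=10.0000), down 75.2100 (V=0.0000). Price 6.2718; hedge Δ=0.1311, bond B=-8.0139.
Self-financing check: at every node Δ·S+B equals the discounted successor values.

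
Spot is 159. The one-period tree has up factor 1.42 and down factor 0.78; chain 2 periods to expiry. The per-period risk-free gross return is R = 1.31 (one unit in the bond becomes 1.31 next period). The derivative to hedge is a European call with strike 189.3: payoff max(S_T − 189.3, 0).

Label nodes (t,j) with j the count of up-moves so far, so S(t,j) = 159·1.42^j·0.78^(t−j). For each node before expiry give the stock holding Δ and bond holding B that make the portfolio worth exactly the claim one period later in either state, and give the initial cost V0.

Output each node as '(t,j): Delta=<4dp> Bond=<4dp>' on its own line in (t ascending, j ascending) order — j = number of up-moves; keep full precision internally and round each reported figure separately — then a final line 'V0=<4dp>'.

The replicating-portfolio and risk-neutral prices coincide; use p* = (1.31−0.78)/(1.42−0.78) = 0.8281 for the latter.
At expiry t=2: V(2,0)=0.0000, V(2,1)=0.0000, V(2,2)=131.3076
(1,0): S=124.0200. Δ = (V_up−V_dn)/(S_up−S_dn) = (0.0000−0.0000)/(176.1084−96.7356) = 0.0000. V = [p*·0.0000 + (1−p*)·0.0000]/1.31 = 0.0000. B = V − Δ·S = 0.0000.
(1,1): S=225.7800. Δ = (V_up−V_dn)/(S_up−S_dn) = (131.3076−0.0000)/(320.6076−176.1084) = 0.9087. V = [p*·131.3076 + (1−p*)·0.0000]/1.31 = 83.0070. B = V − Δ·S = -122.1612.
(0,0): S=159.0000. Δ = (V_up−V_dn)/(S_up−S_dn) = (83.0070−0.0000)/(225.7800−124.0200) = 0.8157. V = [p*·83.0070 + (1−p*)·0.0000]/1.31 = 52.4734. B = V − Δ·S = -77.2250.
Root portfolio cost Δ·159+B reproduces V0=52.4734.

(0,0): Delta=0.8157 Bond=-77.2250
(1,0): Delta=0.0000 Bond=0.0000
(1,1): Delta=0.9087 Bond=-122.1612
V0=52.4734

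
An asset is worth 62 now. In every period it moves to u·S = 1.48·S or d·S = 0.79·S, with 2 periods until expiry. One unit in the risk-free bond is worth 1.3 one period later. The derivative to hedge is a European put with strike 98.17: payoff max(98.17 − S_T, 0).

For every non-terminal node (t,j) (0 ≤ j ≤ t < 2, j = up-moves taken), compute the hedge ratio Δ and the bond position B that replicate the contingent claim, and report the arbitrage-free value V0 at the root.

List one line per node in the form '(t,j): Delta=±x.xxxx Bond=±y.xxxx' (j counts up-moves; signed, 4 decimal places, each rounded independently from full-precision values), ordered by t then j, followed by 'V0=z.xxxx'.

(0,0): Delta=-0.4998 Bond=39.2435
(1,0): Delta=-1.0000 Bond=75.5154
(1,1): Delta=-0.4056 Bond=42.3699
V0=8.2547

Since d<R<u, set p* = (R−d)/(u−d) = 0.7391; price each node as the discounted p*-expectation of its children.
Terminal payoffs: V(2,0)=59.4758, V(2,1)=25.6796, V(2,2)=0.0000
(1,0): S=48.9800. Δ = (V_up−V_dn)/(S_up−S_dn) = (25.6796−59.4758)/(72.4904−38.6942) = -1.0000. V = [p*·25.6796 + (1−p*)·59.4758]/1.3 = 26.5354. B = V − Δ·S = 75.5154.
(1,1): S=91.7600. Δ = (V_up−V_dn)/(S_up−S_dn) = (0.0000−25.6796)/(135.8048−72.4904) = -0.4056. V = [p*·0.0000 + (1−p*)·25.6796]/1.3 = 5.1531. B = V − Δ·S = 42.3699.
(0,0): S=62.0000. Δ = (V_up−V_dn)/(S_up−S_dn) = (5.1531−26.5354)/(91.7600−48.9800) = -0.4998. V = [p*·5.1531 + (1−p*)·26.5354]/1.3 = 8.2547. B = V − Δ·S = 39.2435.
Each (Δ,B) replicates both successor values, so the strategy is self-financing and V0 is arbitrage-free.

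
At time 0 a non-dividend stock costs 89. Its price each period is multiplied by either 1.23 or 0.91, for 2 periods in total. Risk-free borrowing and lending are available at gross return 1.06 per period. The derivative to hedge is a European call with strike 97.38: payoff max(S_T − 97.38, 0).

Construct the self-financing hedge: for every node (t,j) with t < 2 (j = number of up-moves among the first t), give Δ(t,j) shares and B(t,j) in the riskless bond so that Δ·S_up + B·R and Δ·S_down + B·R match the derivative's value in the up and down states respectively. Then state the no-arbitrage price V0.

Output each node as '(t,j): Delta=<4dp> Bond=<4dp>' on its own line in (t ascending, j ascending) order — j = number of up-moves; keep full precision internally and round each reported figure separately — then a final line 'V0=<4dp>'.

(0,0): Delta=0.5833 Bond=-43.6343
(1,0): Delta=0.0863 Bond=-6.0033
(1,1): Delta=1.0000 Bond=-91.8679
V0=8.2799

Under the risk-neutral measure, an up-move has probability p* = (R−d)/(u−d) = 0.4688 and values discount at R = 1.06.
Payoff layer (t=2): V(2,0)=0.0000, V(2,1)=2.2377, V(2,2)=37.2681
Node (1,0) S=80.9900: V=(p*·2.2377+(1−p*)·0.0000)/1.06=0.9895; Δ=(2.2377−0.0000)/(99.6177−73.7009)=0.0863; B=V−Δ·S=-6.0033
Node (1,1) S=109.4700: V=(p*·37.2681+(1−p*)·2.2377)/1.06=17.6021; Δ=(37.2681−2.2377)/(134.6481−99.6177)=1.0000; B=V−Δ·S=-91.8679
Node (0,0) S=89.0000: V=(p*·17.6021+(1−p*)·0.9895)/1.06=8.2799; Δ=(17.6021−0.9895)/(109.4700−80.9900)=0.5833; B=V−Δ·S=-43.6343
The time-0 hedge costs 8.2799, which is the no-arbitrage price.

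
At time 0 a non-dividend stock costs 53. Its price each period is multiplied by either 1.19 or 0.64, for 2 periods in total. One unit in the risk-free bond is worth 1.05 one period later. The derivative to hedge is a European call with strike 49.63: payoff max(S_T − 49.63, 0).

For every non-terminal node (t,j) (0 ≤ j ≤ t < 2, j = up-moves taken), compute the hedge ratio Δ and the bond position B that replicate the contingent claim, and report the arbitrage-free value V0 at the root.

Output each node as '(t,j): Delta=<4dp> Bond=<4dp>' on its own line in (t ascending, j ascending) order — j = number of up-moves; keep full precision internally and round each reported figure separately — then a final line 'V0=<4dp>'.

(0,0): Delta=0.6192 Bond=-20.0028
(1,0): Delta=0.0000 Bond=0.0000
(1,1): Delta=0.7329 Bond=-28.1747
V0=12.8143

The replicating-portfolio and risk-neutral prices coincide; use p* = (1.05−0.64)/(1.19−0.64) = 0.7455 for the latter.
At expiry t=2: V(2,0)=0.0000, V(2,1)=0.0000, V(2,2)=25.4233
  t=1,j=0: stock 33.9200 → up 40.3648 (V=0.0000), down 21.7088 (V=0.0000). Price 0.0000; hedge Δ=0.0000, bond B=0.0000.
  t=1,j=1: stock 63.0700 → up 75.0533 (V=25.4233), down 40.3648 (V=0.0000). Price 18.0494; hedge Δ=0.7329, bond B=-28.1747.
  t=0,j=0: stock 53.0000 → up 63.0700 (V=18.0494), down 33.9200 (V=0.0000). Price 12.8143; hedge Δ=0.6192, bond B=-20.0028.
Root portfolio cost Δ·53+B reproduces V0=12.8143.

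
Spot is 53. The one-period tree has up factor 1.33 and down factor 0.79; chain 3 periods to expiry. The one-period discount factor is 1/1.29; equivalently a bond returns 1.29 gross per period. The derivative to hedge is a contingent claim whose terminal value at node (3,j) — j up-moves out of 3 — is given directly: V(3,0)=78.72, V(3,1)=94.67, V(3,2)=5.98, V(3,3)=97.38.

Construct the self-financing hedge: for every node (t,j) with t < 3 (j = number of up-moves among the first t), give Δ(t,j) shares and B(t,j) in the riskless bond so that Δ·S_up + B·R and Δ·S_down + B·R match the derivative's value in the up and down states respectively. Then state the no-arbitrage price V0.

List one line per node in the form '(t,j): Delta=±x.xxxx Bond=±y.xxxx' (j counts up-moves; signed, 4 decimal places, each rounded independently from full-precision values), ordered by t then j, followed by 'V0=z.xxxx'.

Under the risk-neutral measure, an up-move has probability p* = (R−d)/(u−d) = 0.9259 and values discount at R = 1.29.
At expiry t=3: V(3,0)=78.7200, V(3,1)=94.6700, V(3,2)=5.9800, V(3,3)=97.3800
  t=2,j=0: stock 33.0773 → up 43.9928 (V=94.6700), down 26.1311 (V=78.7200). Price 72.4717; hedge Δ=0.8930, bond B=42.9347.
  t=2,j=1: stock 55.6871 → up 74.0638 (V=5.9800), down 43.9928 (V=94.6700). Price 9.7284; hedge Δ=-2.9493, bond B=173.9691.
  t=2,j=2: stock 93.7517 → up 124.6898 (V=97.3800), down 74.0638 (V=5.9800). Price 70.2400; hedge Δ=1.8054, bond B=-99.0192.
  t=1,j=0: stock 41.8700 → up 55.6871 (V=9.7284), down 33.0773 (V=72.4717). Price 11.1442; hedge Δ=-2.7750, bond B=127.3356.
  t=1,j=1: stock 70.4900 → up 93.7517 (V=70.2400), down 55.6871 (V=9.7284). Price 50.9749; hedge Δ=1.5897, bond B=-61.0836.
  t=0,j=0: stock 53.0000 → up 70.4900 (V=50.9749), down 41.8700 (V=11.1442). Price 37.2283; hedge Δ=1.3917, bond B=-36.5323.
Each (Δ,B) replicates both successor values, so the strategy is self-financing and V0 is arbitrage-free.

(0,0): Delta=1.3917 Bond=-36.5323
(1,0): Delta=-2.7750 Bond=127.3356
(1,1): Delta=1.5897 Bond=-61.0836
(2,0): Delta=0.8930 Bond=42.9347
(2,1): Delta=-2.9493 Bond=173.9691
(2,2): Delta=1.8054 Bond=-99.0192
V0=37.2283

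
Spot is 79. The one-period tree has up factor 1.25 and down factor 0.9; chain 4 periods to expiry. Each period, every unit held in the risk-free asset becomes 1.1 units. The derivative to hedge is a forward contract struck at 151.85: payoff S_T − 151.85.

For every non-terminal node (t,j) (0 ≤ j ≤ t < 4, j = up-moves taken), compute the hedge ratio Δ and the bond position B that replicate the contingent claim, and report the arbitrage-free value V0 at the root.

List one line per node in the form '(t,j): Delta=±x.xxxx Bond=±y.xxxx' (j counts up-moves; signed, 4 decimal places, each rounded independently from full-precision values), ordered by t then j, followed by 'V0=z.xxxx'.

The replicating-portfolio and risk-neutral prices coincide; use p* = (1.1−0.9)/(1.25−0.9) = 0.5714 for the latter.
Terminal payoffs: V(4,0)=-100.0181, V(4,1)=-79.8612, V(4,2)=-51.8656, V(4,3)=-12.9828, V(4,4)=41.0211
Node (3,0) S=57.5910: V=(p*·-79.8612+(1−p*)·-100.0181)/1.1=-80.4545; Δ=(-79.8612−-100.0181)/(71.9888−51.8319)=1.0000; B=V−Δ·S=-138.0455
Node (3,1) S=79.9875: V=(p*·-51.8656+(1−p*)·-79.8612)/1.1=-58.0580; Δ=(-51.8656−-79.8612)/(99.9844−71.9888)=1.0000; B=V−Δ·S=-138.0455
Node (3,2) S=111.0938: V=(p*·-12.9828+(1−p*)·-51.8656)/1.1=-26.9517; Δ=(-12.9828−-51.8656)/(138.8672−99.9844)=1.0000; B=V−Δ·S=-138.0455
Node (3,3) S=154.2969: V=(p*·41.0211+(1−p*)·-12.9828)/1.1=16.2514; Δ=(41.0211−-12.9828)/(192.8711−138.8672)=1.0000; B=V−Δ·S=-138.0455
Node (2,0) S=63.9900: V=(p*·-58.0580+(1−p*)·-80.4545)/1.1=-61.5059; Δ=(-58.0580−-80.4545)/(79.9875−57.5910)=1.0000; B=V−Δ·S=-125.4959
Node (2,1) S=88.8750: V=(p*·-26.9517+(1−p*)·-58.0580)/1.1=-36.6209; Δ=(-26.9517−-58.0580)/(111.0938−79.9875)=1.0000; B=V−Δ·S=-125.4959
Node (2,2) S=123.4375: V=(p*·16.2514+(1−p*)·-26.9517)/1.1=-2.0584; Δ=(16.2514−-26.9517)/(154.2969−111.0938)=1.0000; B=V−Δ·S=-125.4959
Node (1,0) S=71.1000: V=(p*·-36.6209+(1−p*)·-61.5059)/1.1=-42.9872; Δ=(-36.6209−-61.5059)/(88.8750−63.9900)=1.0000; B=V−Δ·S=-114.0872
Node (1,1) S=98.7500: V=(p*·-2.0584+(1−p*)·-36.6209)/1.1=-15.3372; Δ=(-2.0584−-36.6209)/(123.4375−88.8750)=1.0000; B=V−Δ·S=-114.0872
Node (0,0) S=79.0000: V=(p*·-15.3372+(1−p*)·-42.9872)/1.1=-24.7156; Δ=(-15.3372−-42.9872)/(98.7500−71.1000)=1.0000; B=V−Δ·S=-103.7156
Each (Δ,B) replicates both successor values, so the strategy is self-financing and V0 is arbitrage-free.

(0,0): Delta=1.0000 Bond=-103.7156
(1,0): Delta=1.0000 Bond=-114.0872
(1,1): Delta=1.0000 Bond=-114.0872
(2,0): Delta=1.0000 Bond=-125.4959
(2,1): Delta=1.0000 Bond=-125.4959
(2,2): Delta=1.0000 Bond=-125.4959
(3,0): Delta=1.0000 Bond=-138.0455
(3,1): Delta=1.0000 Bond=-138.0455
(3,2): Delta=1.0000 Bond=-138.0455
(3,3): Delta=1.0000 Bond=-138.0455
V0=-24.7156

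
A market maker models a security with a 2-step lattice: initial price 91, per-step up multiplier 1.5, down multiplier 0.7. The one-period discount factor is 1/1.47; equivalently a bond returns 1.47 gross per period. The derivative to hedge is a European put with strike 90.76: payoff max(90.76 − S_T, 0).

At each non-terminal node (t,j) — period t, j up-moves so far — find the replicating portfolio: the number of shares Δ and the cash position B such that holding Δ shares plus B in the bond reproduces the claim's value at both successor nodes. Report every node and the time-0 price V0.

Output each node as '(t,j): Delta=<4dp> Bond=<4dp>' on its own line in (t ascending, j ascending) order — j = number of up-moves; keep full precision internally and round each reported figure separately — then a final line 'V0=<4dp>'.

Risk-neutral probability p* = (R−d)/(u−d) = (1.47−0.7)/(1.5−0.7) = 0.9625.
Payoff layer (t=2): V(2,0)=46.1700, V(2,1)=0.0000, V(2,2)=0.0000
  t=1,j=0: stock 63.7000 → up 95.5500 (V=0.0000), down 44.5900 (V=46.1700). Price 1.1778; hedge Δ=-0.9060, bond B=58.8903.
  t=1,j=1: stock 136.5000 → up 204.7500 (V=0.0000), down 95.5500 (V=0.0000). Price 0.0000; hedge Δ=0.0000, bond B=0.0000.
  t=0,j=0: stock 91.0000 → up 136.5000 (V=0.0000), down 63.7000 (V=1.1778). Price 0.0300; hedge Δ=-0.0162, bond B=1.5023.
Check: Δ(0,0)·S0 + B(0,0) = 0.0300 = V0.

(0,0): Delta=-0.0162 Bond=1.5023
(1,0): Delta=-0.9060 Bond=58.8903
(1,1): Delta=0.0000 Bond=0.0000
V0=0.0300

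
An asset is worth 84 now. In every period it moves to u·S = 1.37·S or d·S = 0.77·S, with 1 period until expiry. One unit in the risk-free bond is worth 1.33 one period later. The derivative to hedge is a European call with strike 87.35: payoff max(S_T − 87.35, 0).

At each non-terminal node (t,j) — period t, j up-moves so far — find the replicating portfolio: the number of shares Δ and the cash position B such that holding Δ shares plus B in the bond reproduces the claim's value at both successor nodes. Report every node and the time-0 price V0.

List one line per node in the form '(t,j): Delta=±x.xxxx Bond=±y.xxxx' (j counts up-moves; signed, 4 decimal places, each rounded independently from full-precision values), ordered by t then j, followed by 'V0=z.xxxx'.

(0,0): Delta=0.5502 Bond=-26.7570
V0=19.4596

The replicating-portfolio and risk-neutral prices coincide; use p* = (1.33−0.77)/(1.37−0.77) = 0.9333 for the latter.
At expiry t=1: V(1,0)=0.0000, V(1,1)=27.7300
Node (0,0) S=84.0000: V=(p*·27.7300+(1−p*)·0.0000)/1.33=19.4596; Δ=(27.7300−0.0000)/(115.0800−64.6800)=0.5502; B=V−Δ·S=-26.7570
The time-0 hedge costs 19.4596, which is the no-arbitrage price.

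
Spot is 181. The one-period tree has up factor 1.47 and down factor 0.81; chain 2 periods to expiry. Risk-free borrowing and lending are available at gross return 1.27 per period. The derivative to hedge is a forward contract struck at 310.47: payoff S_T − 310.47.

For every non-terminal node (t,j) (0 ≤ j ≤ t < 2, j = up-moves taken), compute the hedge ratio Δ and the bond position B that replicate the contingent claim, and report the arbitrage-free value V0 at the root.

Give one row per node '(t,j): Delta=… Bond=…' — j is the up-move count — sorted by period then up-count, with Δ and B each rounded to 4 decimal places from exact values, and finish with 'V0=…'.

Under the risk-neutral measure, an up-move has probability p* = (R−d)/(u−d) = 0.6970 and values discount at R = 1.27.
Terminal payoffs: V(2,0)=-191.7159, V(2,1)=-94.9533, V(2,2)=80.6529
(1,0): S=146.6100. Δ = (V_up−V_dn)/(S_up−S_dn) = (-94.9533−-191.7159)/(215.5167−118.7541) = 1.0000. V = [p*·-94.9533 + (1−p*)·-191.7159]/1.27 = -97.8546. B = V − Δ·S = -244.4646.
(1,1): S=266.0700. Δ = (V_up−V_dn)/(S_up−S_dn) = (80.6529−-94.9533)/(391.1229−215.5167) = 1.0000. V = [p*·80.6529 + (1−p*)·-94.9533]/1.27 = 21.6054. B = V − Δ·S = -244.4646.
(0,0): S=181.0000. Δ = (V_up−V_dn)/(S_up−S_dn) = (21.6054−-97.8546)/(266.0700−146.6100) = 1.0000. V = [p*·21.6054 + (1−p*)·-97.8546]/1.27 = -11.4918. B = V − Δ·S = -192.4918.
Root portfolio cost Δ·181+B reproduces V0=-11.4918.

(0,0): Delta=1.0000 Bond=-192.4918
(1,0): Delta=1.0000 Bond=-244.4646
(1,1): Delta=1.0000 Bond=-244.4646
V0=-11.4918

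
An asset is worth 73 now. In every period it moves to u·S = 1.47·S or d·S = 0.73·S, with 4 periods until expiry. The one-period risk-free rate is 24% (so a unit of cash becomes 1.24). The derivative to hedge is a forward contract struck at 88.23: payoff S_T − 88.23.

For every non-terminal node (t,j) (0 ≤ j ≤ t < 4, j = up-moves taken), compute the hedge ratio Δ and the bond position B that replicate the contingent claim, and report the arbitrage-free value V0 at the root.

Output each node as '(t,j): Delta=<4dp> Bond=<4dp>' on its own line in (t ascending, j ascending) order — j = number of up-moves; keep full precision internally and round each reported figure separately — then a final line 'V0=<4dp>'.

Under the risk-neutral measure, an up-move has probability p* = (R−d)/(u−d) = 0.6892 and values discount at R = 1.24.
At expiry t=4: V(4,0)=-67.4993, V(4,1)=-46.4846, V(4,2)=-4.1673, V(4,3)=81.0469, V(4,4)=252.6427
(3,0): S=28.3982. Δ = (V_up−V_dn)/(S_up−S_dn) = (-46.4846−-67.4993)/(41.7454−20.7307) = 1.0000. V = [p*·-46.4846 + (1−p*)·-67.4993]/1.24 = -42.7550. B = V − Δ·S = -71.1532.
(3,1): S=57.1855. Δ = (V_up−V_dn)/(S_up−S_dn) = (-4.1673−-46.4846)/(84.0627−41.7454) = 1.0000. V = [p*·-4.1673 + (1−p*)·-46.4846]/1.24 = -13.9677. B = V − Δ·S = -71.1532.
(3,2): S=115.1544. Δ = (V_up−V_dn)/(S_up−S_dn) = (81.0469−-4.1673)/(169.2769−84.0627) = 1.0000. V = [p*·81.0469 + (1−p*)·-4.1673]/1.24 = 44.0011. B = V − Δ·S = -71.1532.
(3,3): S=231.8862. Δ = (V_up−V_dn)/(S_up−S_dn) = (252.6427−81.0469)/(340.8727−169.2769) = 1.0000. V = [p*·252.6427 + (1−p*)·81.0469]/1.24 = 160.7330. B = V − Δ·S = -71.1532.
(2,0): S=38.9017. Δ = (V_up−V_dn)/(S_up−S_dn) = (-13.9677−-42.7550)/(57.1855−28.3982) = 1.0000. V = [p*·-13.9677 + (1−p*)·-42.7550]/1.24 = -18.4799. B = V − Δ·S = -57.3816.
(2,1): S=78.3363. Δ = (V_up−V_dn)/(S_up−S_dn) = (44.0011−-13.9677)/(115.1544−57.1855) = 1.0000. V = [p*·44.0011 + (1−p*)·-13.9677]/1.24 = 20.9547. B = V − Δ·S = -57.3816.
(2,2): S=157.7457. Δ = (V_up−V_dn)/(S_up−S_dn) = (160.7330−44.0011)/(231.8862−115.1544) = 1.0000. V = [p*·160.7330 + (1−p*)·44.0011]/1.24 = 100.3641. B = V − Δ·S = -57.3816.
(1,0): S=53.2900. Δ = (V_up−V_dn)/(S_up−S_dn) = (20.9547−-18.4799)/(78.3363−38.9017) = 1.0000. V = [p*·20.9547 + (1−p*)·-18.4799]/1.24 = 7.0145. B = V − Δ·S = -46.2755.
(1,1): S=107.3100. Δ = (V_up−V_dn)/(S_up−S_dn) = (100.3641−20.9547)/(157.7457−78.3363) = 1.0000. V = [p*·100.3641 + (1−p*)·20.9547]/1.24 = 61.0345. B = V − Δ·S = -46.2755.
(0,0): S=73.0000. Δ = (V_up−V_dn)/(S_up−S_dn) = (61.0345−7.0145)/(107.3100−53.2900) = 1.0000. V = [p*·61.0345 + (1−p*)·7.0145]/1.24 = 35.6810. B = V − Δ·S = -37.3190.
Check: Δ(0,0)·S0 + B(0,0) = 35.6810 = V0.

(0,0): Delta=1.0000 Bond=-37.3190
(1,0): Delta=1.0000 Bond=-46.2755
(1,1): Delta=1.0000 Bond=-46.2755
(2,0): Delta=1.0000 Bond=-57.3816
(2,1): Delta=1.0000 Bond=-57.3816
(2,2): Delta=1.0000 Bond=-57.3816
(3,0): Delta=1.0000 Bond=-71.1532
(3,1): Delta=1.0000 Bond=-71.1532
(3,2): Delta=1.0000 Bond=-71.1532
(3,3): Delta=1.0000 Bond=-71.1532
V0=35.6810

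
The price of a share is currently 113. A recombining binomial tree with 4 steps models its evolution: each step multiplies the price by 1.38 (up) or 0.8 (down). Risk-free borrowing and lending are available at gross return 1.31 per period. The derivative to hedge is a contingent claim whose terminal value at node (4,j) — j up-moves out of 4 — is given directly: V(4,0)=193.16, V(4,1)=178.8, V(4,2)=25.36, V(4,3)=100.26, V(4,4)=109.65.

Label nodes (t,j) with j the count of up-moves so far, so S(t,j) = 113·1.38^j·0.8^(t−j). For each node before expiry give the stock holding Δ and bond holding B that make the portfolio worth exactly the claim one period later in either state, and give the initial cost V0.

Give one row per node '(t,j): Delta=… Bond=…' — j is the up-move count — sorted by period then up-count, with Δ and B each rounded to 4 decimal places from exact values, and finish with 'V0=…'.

Risk-neutral probability p* = (R−d)/(u−d) = (1.31−0.8)/(1.38−0.8) = 0.8793.
Terminal values V(4,·): V(4,0)=193.1600, V(4,1)=178.8000, V(4,2)=25.3600, V(4,3)=100.2600, V(4,4)=109.6500
  t=3,j=0: stock 57.8560 → up 79.8413 (V=178.8000), down 46.2848 (V=193.1600). Price 137.8115; hedge Δ=-0.4279, bond B=162.5702.
  t=3,j=1: stock 99.8016 → up 137.7262 (V=25.3600), down 79.8413 (V=178.8000). Price 33.4951; hedge Δ=-2.6508, bond B=298.0469.
  t=3,j=2: stock 172.1578 → up 237.5777 (V=100.2600), down 137.7262 (V=25.3600). Price 69.6339; hedge Δ=0.7501, bond B=-59.5041.
  t=3,j=3: stock 296.9721 → up 409.8215 (V=109.6500), down 237.5777 (V=100.2600). Price 82.8372; hedge Δ=0.0545, bond B=66.6475.
  t=2,j=0: stock 72.3200 → up 99.8016 (V=33.4951), down 57.8560 (V=137.8115). Price 35.1794; hedge Δ=-2.4869, bond B=215.0353.
  t=2,j=1: stock 124.7520 → up 172.1578 (V=69.6339), down 99.8016 (V=33.4951). Price 49.8262; hedge Δ=0.4995, bond B=-12.4820.
  t=2,j=2: stock 215.1972 → up 296.9721 (V=82.8372), down 172.1578 (V=69.6339). Price 62.0181; hedge Δ=0.1058, bond B=39.2537.
  t=1,j=0: stock 90.4000 → up 124.7520 (V=49.8262), down 72.3200 (V=35.1794). Price 36.6858; hedge Δ=0.2793, bond B=11.4328.
  t=1,j=1: stock 155.9400 → up 215.1972 (V=62.0181), down 124.7520 (V=49.8262). Price 46.2188; hedge Δ=0.1348, bond B=25.1983.
  t=0,j=0: stock 113.0000 → up 155.9400 (V=46.2188), down 90.4000 (V=36.6858). Price 34.4033; hedge Δ=0.1455, bond B=17.9671.
Each (Δ,B) replicates both successor values, so the strategy is self-financing and V0 is arbitrage-free.

(0,0): Delta=0.1455 Bond=17.9671
(1,0): Delta=0.2793 Bond=11.4328
(1,1): Delta=0.1348 Bond=25.1983
(2,0): Delta=-2.4869 Bond=215.0353
(2,1): Delta=0.4995 Bond=-12.4820
(2,2): Delta=0.1058 Bond=39.2537
(3,0): Delta=-0.4279 Bond=162.5702
(3,1): Delta=-2.6508 Bond=298.0469
(3,2): Delta=0.7501 Bond=-59.5041
(3,3): Delta=0.0545 Bond=66.6475
V0=34.4033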